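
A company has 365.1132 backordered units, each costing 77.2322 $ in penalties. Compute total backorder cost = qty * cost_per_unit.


Total = 365.1132 * 77.2322 = 28198.4957

28198.4957 $


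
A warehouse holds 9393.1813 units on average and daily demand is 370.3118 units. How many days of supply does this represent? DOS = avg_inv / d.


DOS = 9393.1813 / 370.3118 = 25.3656

25.3656 days


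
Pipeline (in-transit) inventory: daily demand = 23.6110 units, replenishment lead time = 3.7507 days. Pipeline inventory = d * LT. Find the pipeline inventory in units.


Pipeline = 23.6110 * 3.7507 = 88.5578

88.5578 units


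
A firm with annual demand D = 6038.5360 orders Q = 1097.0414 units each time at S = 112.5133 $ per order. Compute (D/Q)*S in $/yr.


Number of orders = D/Q = 5.5044
Cost = 5.5044 * 112.5133 = 619.3163

619.3163 $/yr


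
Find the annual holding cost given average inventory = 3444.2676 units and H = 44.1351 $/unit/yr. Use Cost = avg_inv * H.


Cost = 3444.2676 * 44.1351 = 152013.0950

152013.0950 $/yr


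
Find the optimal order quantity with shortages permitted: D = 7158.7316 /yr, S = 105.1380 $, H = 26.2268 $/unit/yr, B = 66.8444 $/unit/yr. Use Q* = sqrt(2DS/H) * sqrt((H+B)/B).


sqrt(2DS/H) = 239.5743
sqrt((H+B)/B) = 1.1800
Q* = 239.5743 * 1.1800 = 282.6932

282.6932 units


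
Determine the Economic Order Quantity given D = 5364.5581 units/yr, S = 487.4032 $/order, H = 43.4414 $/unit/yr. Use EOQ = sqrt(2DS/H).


2*D*S = 2 * 5364.5581 * 487.4032 = 5229405.5691
2*D*S/H = 120378.3849
EOQ = sqrt(120378.3849) = 346.9559

346.9559 units


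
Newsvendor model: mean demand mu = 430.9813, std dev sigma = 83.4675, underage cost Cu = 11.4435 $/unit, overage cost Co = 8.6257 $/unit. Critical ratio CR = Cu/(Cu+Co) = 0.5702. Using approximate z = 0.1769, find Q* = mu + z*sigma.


CR = Cu/(Cu+Co) = 11.4435/(11.4435+8.6257) = 0.5702
z = 0.1769
Q* = 430.9813 + 0.1769 * 83.4675 = 445.7467

445.7467 units


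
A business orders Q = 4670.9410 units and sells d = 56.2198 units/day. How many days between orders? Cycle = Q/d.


Cycle = 4670.9410 / 56.2198 = 83.0836

83.0836 days


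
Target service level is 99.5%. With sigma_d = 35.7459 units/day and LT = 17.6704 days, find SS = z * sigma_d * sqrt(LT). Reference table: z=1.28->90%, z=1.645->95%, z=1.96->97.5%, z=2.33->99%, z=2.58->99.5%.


From the table, SL = 99.5% corresponds to z = 2.58
sqrt(LT) = sqrt(17.6704) = 4.2036
SS = 2.58 * 35.7459 * 4.2036 = 387.6762

387.6762 units


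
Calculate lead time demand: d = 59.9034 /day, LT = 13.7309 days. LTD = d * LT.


LTD = 59.9034 * 13.7309 = 822.5276

822.5276 units


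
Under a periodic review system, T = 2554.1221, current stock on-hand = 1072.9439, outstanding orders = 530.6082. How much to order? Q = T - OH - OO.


Inventory position = OH + OO = 1072.9439 + 530.6082 = 1603.5521
Q = 2554.1221 - 1603.5521 = 950.5700

950.5700 units


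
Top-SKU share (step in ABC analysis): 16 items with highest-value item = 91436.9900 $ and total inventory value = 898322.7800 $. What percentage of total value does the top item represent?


Top item = 91436.9900
Total = 898322.7800
Percentage = 91436.9900 / 898322.7800 * 100 = 10.1786

10.1786%


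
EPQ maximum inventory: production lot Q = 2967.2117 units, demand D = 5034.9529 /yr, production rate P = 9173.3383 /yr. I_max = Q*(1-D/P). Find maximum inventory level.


D/P = 0.5489
1 - D/P = 0.4511
I_max = 2967.2117 * 0.4511 = 1338.6038

1338.6038 units


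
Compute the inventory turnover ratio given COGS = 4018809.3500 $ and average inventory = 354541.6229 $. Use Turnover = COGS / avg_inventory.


Turnover = 4018809.3500 / 354541.6229 = 11.3352

11.3352


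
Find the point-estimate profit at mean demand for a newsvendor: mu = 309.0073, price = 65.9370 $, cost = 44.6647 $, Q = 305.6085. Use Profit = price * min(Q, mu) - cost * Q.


Sales at mu = min(305.6085, 309.0073) = 305.6085
Revenue = 65.9370 * 305.6085 = 20150.9077
Total cost = 44.6647 * 305.6085 = 13649.9120
Profit = 20150.9077 - 13649.9120 = 6500.9957

6500.9957 $


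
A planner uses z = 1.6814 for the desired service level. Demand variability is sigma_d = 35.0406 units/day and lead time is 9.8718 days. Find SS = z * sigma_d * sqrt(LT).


sqrt(LT) = sqrt(9.8718) = 3.1419
SS = 1.6814 * 35.0406 * 3.1419 = 185.1146

185.1146 units


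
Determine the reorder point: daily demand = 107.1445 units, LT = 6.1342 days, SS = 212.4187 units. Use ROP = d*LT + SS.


d*LT = 107.1445 * 6.1342 = 657.2458
ROP = 657.2458 + 212.4187 = 869.6645

869.6645 units


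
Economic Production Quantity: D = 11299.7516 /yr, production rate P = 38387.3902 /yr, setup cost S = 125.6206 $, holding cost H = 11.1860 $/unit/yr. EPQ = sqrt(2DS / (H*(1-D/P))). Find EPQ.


1 - D/P = 1 - 0.2944 = 0.7056
H*(1-D/P) = 7.8933
2DS = 2838963.1517
EPQ = sqrt(359668.4815) = 599.7237

599.7237 units


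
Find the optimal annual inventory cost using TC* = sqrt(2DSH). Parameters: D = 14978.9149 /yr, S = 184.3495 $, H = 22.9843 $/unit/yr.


2*D*S*H = 126935645.1666
TC* = sqrt(126935645.1666) = 11266.5720

11266.5720 $/yr


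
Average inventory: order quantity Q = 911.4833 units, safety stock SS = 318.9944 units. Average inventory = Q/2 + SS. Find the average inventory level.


Q/2 = 455.7416
Avg = 455.7416 + 318.9944 = 774.7360

774.7360 units


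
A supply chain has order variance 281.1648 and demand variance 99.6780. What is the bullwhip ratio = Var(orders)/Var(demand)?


BW = 281.1648 / 99.6780 = 2.8207

2.8207


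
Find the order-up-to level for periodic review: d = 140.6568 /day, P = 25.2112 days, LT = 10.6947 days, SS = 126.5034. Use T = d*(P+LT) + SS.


P + LT = 35.9059
d*(P+LT) = 140.6568 * 35.9059 = 5050.4090
T = 5050.4090 + 126.5034 = 5176.9124

5176.9124 units


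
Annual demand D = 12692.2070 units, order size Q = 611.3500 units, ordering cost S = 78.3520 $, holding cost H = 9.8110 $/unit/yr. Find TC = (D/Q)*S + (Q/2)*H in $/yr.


Ordering cost = D*S/Q = 1626.6620
Holding cost = Q*H/2 = 2998.9774
TC = 1626.6620 + 2998.9774 = 4625.6394

4625.6394 $/yr


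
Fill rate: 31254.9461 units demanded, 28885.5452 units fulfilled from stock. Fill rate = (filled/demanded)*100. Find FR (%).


FR = 28885.5452 / 31254.9461 * 100 = 92.4191

92.4191%


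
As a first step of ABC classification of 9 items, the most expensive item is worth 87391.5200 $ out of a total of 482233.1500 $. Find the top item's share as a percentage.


Top item = 87391.5200
Total = 482233.1500
Percentage = 87391.5200 / 482233.1500 * 100 = 18.1223

18.1223%


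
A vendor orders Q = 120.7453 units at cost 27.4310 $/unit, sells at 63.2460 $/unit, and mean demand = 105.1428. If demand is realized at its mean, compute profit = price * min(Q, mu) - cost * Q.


Sales at mu = min(120.7453, 105.1428) = 105.1428
Revenue = 63.2460 * 105.1428 = 6649.8615
Total cost = 27.4310 * 120.7453 = 3312.1643
Profit = 6649.8615 - 3312.1643 = 3337.6972

3337.6972 $


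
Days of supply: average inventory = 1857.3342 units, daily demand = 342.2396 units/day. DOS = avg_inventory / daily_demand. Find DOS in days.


DOS = 1857.3342 / 342.2396 = 5.4270

5.4270 days


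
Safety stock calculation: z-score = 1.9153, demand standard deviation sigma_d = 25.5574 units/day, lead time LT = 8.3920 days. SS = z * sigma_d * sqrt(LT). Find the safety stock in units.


sqrt(LT) = sqrt(8.3920) = 2.8969
SS = 1.9153 * 25.5574 * 2.8969 = 141.8033

141.8033 units


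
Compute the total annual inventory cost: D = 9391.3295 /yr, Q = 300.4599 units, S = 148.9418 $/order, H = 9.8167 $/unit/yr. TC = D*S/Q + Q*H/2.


Ordering cost = D*S/Q = 4655.4017
Holding cost = Q*H/2 = 1474.7624
TC = 4655.4017 + 1474.7624 = 6130.1640

6130.1640 $/yr


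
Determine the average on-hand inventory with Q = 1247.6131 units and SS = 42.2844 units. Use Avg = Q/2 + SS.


Q/2 = 623.8066
Avg = 623.8066 + 42.2844 = 666.0910

666.0910 units


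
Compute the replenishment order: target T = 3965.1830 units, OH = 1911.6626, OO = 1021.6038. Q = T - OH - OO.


Inventory position = OH + OO = 1911.6626 + 1021.6038 = 2933.2664
Q = 3965.1830 - 2933.2664 = 1031.9166

1031.9166 units


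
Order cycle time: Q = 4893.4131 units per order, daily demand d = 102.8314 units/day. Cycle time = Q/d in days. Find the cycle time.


Cycle = 4893.4131 / 102.8314 = 47.5868

47.5868 days


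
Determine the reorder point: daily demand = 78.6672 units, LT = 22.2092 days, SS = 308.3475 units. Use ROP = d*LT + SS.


d*LT = 78.6672 * 22.2092 = 1747.1356
ROP = 1747.1356 + 308.3475 = 2055.4831

2055.4831 units


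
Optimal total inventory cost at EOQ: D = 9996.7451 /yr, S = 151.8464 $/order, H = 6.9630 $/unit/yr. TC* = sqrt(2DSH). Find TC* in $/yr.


2*D*S*H = 21139246.8103
TC* = sqrt(21139246.8103) = 4597.7437

4597.7437 $/yr


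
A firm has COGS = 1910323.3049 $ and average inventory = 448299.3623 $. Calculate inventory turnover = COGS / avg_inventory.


Turnover = 1910323.3049 / 448299.3623 = 4.2613

4.2613


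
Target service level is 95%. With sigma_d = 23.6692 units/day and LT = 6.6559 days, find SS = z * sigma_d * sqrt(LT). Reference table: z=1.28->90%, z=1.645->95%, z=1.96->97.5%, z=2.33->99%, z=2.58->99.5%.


From the table, SL = 95% corresponds to z = 1.645
sqrt(LT) = sqrt(6.6559) = 2.5799
SS = 1.645 * 23.6692 * 2.5799 = 100.4507

100.4507 units


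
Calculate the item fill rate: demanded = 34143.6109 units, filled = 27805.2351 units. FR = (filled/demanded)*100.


FR = 27805.2351 / 34143.6109 * 100 = 81.4361

81.4361%


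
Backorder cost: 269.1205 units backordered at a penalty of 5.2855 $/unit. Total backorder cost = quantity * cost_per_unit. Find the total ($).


Total = 269.1205 * 5.2855 = 1422.4364

1422.4364 $


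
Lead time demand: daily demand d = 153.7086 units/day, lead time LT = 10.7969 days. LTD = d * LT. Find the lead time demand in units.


LTD = 153.7086 * 10.7969 = 1659.5764

1659.5764 units


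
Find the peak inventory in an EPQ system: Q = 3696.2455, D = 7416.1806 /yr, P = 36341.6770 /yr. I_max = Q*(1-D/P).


D/P = 0.2041
1 - D/P = 0.7959
I_max = 3696.2455 * 0.7959 = 2941.9593

2941.9593 units


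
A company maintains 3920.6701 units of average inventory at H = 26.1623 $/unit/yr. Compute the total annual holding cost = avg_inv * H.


Cost = 3920.6701 * 26.1623 = 102573.7474

102573.7474 $/yr


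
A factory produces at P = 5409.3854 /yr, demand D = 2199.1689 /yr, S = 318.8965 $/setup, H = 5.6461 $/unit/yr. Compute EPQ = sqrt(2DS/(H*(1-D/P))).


1 - D/P = 1 - 0.4065 = 0.5935
H*(1-D/P) = 3.3507
2DS = 1402614.5302
EPQ = sqrt(418603.9959) = 646.9961

646.9961 units


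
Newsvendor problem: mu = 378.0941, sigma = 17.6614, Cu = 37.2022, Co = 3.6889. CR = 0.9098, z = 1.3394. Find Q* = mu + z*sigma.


CR = Cu/(Cu+Co) = 37.2022/(37.2022+3.6889) = 0.9098
z = 1.3394
Q* = 378.0941 + 1.3394 * 17.6614 = 401.7498

401.7498 units


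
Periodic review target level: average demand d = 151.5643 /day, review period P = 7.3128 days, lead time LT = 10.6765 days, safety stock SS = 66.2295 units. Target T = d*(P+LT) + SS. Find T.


P + LT = 17.9893
d*(P+LT) = 151.5643 * 17.9893 = 2726.5357
T = 2726.5357 + 66.2295 = 2792.7652

2792.7652 units


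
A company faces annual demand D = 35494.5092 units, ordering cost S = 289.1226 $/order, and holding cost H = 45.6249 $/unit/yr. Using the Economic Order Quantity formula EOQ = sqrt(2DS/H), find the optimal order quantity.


2*D*S = 2 * 35494.5092 * 289.1226 = 20524529.5713
2*D*S/H = 449853.6889
EOQ = sqrt(449853.6889) = 670.7113

670.7113 units


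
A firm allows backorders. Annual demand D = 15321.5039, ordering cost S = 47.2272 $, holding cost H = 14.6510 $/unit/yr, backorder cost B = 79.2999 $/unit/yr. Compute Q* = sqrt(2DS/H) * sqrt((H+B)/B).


sqrt(2DS/H) = 314.2883
sqrt((H+B)/B) = 1.0885
Q* = 314.2883 * 1.0885 = 342.0915

342.0915 units


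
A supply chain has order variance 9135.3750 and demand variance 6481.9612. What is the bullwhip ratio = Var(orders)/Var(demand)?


BW = 9135.3750 / 6481.9612 = 1.4094

1.4094


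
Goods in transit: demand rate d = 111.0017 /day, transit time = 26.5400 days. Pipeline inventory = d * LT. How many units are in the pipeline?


Pipeline = 111.0017 * 26.5400 = 2945.9851

2945.9851 units


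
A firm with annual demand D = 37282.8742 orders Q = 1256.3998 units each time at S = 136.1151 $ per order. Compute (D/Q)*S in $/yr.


Number of orders = D/Q = 29.6744
Cost = 29.6744 * 136.1151 = 4039.1300

4039.1300 $/yr


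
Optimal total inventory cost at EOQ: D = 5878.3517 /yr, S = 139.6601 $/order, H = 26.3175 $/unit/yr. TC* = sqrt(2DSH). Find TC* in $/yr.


2*D*S*H = 43211818.3886
TC* = sqrt(43211818.3886) = 6573.5697

6573.5697 $/yr


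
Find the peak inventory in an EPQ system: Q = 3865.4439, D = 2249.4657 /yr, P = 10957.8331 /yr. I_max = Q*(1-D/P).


D/P = 0.2053
1 - D/P = 0.7947
I_max = 3865.4439 * 0.7947 = 3071.9309

3071.9309 units


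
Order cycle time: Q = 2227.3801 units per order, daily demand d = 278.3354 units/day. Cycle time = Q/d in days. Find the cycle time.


Cycle = 2227.3801 / 278.3354 = 8.0025

8.0025 days


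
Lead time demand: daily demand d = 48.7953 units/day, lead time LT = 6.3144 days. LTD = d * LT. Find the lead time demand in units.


LTD = 48.7953 * 6.3144 = 308.1130

308.1130 units


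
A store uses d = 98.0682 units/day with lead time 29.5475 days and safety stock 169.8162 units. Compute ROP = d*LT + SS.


d*LT = 98.0682 * 29.5475 = 2897.6701
ROP = 2897.6701 + 169.8162 = 3067.4863

3067.4863 units


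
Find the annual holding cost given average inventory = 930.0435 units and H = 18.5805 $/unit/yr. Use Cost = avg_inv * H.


Cost = 930.0435 * 18.5805 = 17280.6733

17280.6733 $/yr


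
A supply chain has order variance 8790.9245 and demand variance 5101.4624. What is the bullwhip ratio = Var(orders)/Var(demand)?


BW = 8790.9245 / 5101.4624 = 1.7232

1.7232


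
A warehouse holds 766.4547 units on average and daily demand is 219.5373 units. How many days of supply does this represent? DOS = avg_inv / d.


DOS = 766.4547 / 219.5373 = 3.4912

3.4912 days


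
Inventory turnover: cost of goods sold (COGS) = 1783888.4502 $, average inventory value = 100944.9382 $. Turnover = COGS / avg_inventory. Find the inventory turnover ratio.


Turnover = 1783888.4502 / 100944.9382 = 17.6719

17.6719


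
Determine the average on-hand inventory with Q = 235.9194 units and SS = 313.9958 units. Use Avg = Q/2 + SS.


Q/2 = 117.9597
Avg = 117.9597 + 313.9958 = 431.9555

431.9555 units


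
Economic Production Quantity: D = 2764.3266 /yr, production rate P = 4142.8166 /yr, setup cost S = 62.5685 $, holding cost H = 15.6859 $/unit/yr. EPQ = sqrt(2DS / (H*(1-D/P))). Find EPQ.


1 - D/P = 1 - 0.6673 = 0.3327
H*(1-D/P) = 5.2194
2DS = 345919.5377
EPQ = sqrt(66276.2210) = 257.4417

257.4417 units


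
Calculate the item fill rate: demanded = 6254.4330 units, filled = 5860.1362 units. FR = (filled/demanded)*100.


FR = 5860.1362 / 6254.4330 * 100 = 93.6957

93.6957%


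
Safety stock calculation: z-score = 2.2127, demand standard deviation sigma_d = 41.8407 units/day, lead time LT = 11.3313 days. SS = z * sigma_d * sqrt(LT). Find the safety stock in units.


sqrt(LT) = sqrt(11.3313) = 3.3662
SS = 2.2127 * 41.8407 * 3.3662 = 311.6458

311.6458 units


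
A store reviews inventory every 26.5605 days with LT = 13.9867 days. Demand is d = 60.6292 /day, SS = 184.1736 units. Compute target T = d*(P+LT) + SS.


P + LT = 40.5472
d*(P+LT) = 60.6292 * 40.5472 = 2458.3443
T = 2458.3443 + 184.1736 = 2642.5179

2642.5179 units


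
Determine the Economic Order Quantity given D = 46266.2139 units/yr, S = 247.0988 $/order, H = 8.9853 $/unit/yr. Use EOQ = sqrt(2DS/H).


2*D*S = 2 * 46266.2139 * 247.0988 = 22864651.8705
2*D*S/H = 2544673.1740
EOQ = sqrt(2544673.1740) = 1595.2032

1595.2032 units


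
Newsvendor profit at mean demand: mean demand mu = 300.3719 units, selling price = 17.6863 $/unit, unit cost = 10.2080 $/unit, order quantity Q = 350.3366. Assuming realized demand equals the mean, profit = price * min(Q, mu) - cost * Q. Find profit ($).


Sales at mu = min(350.3366, 300.3719) = 300.3719
Revenue = 17.6863 * 300.3719 = 5312.4675
Total cost = 10.2080 * 350.3366 = 3576.2360
Profit = 5312.4675 - 3576.2360 = 1736.2315

1736.2315 $


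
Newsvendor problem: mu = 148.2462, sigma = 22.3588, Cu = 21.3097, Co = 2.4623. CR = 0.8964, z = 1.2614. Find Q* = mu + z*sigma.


CR = Cu/(Cu+Co) = 21.3097/(21.3097+2.4623) = 0.8964
z = 1.2614
Q* = 148.2462 + 1.2614 * 22.3588 = 176.4496

176.4496 units


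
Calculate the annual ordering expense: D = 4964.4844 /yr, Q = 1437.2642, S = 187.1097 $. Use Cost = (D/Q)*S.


Number of orders = D/Q = 3.4541
Cost = 3.4541 * 187.1097 = 646.2995

646.2995 $/yr


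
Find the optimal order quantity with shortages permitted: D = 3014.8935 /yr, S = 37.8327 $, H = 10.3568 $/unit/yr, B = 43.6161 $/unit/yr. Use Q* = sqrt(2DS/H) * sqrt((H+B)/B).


sqrt(2DS/H) = 148.4130
sqrt((H+B)/B) = 1.1124
Q* = 148.4130 * 1.1124 = 165.0959

165.0959 units


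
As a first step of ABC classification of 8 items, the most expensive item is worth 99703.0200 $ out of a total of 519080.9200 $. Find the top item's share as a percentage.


Top item = 99703.0200
Total = 519080.9200
Percentage = 99703.0200 / 519080.9200 * 100 = 19.2076

19.2076%


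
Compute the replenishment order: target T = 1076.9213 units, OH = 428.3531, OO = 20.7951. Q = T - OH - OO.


Inventory position = OH + OO = 428.3531 + 20.7951 = 449.1482
Q = 1076.9213 - 449.1482 = 627.7731

627.7731 units


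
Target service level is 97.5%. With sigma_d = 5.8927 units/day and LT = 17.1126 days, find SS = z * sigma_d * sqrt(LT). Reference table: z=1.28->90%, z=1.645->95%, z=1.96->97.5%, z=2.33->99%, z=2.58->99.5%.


From the table, SL = 97.5% corresponds to z = 1.96
sqrt(LT) = sqrt(17.1126) = 4.1367
SS = 1.96 * 5.8927 * 4.1367 = 47.7780

47.7780 units


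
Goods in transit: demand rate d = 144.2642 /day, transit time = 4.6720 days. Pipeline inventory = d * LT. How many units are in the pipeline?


Pipeline = 144.2642 * 4.6720 = 674.0023

674.0023 units


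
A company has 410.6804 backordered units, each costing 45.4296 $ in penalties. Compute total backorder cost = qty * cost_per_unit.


Total = 410.6804 * 45.4296 = 18657.0463

18657.0463 $


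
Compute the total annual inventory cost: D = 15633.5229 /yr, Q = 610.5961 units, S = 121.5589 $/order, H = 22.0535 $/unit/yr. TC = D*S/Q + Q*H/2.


Ordering cost = D*S/Q = 3112.3583
Holding cost = Q*H/2 = 6732.8905
TC = 3112.3583 + 6732.8905 = 9845.2489

9845.2489 $/yr


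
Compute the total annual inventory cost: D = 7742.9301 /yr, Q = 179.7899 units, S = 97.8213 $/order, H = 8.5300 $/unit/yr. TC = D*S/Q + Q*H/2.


Ordering cost = D*S/Q = 4212.8256
Holding cost = Q*H/2 = 766.8039
TC = 4212.8256 + 766.8039 = 4979.6295

4979.6295 $/yr


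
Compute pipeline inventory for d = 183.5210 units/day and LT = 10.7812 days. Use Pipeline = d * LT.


Pipeline = 183.5210 * 10.7812 = 1978.5766

1978.5766 units


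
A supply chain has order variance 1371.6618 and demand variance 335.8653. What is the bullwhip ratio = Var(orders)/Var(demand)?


BW = 1371.6618 / 335.8653 = 4.0840

4.0840


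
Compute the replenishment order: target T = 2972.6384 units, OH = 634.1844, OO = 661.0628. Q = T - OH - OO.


Inventory position = OH + OO = 634.1844 + 661.0628 = 1295.2472
Q = 2972.6384 - 1295.2472 = 1677.3912

1677.3912 units


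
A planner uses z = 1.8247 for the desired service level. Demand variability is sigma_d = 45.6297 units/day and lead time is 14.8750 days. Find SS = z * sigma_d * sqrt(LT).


sqrt(LT) = sqrt(14.8750) = 3.8568
SS = 1.8247 * 45.6297 * 3.8568 = 321.1202

321.1202 units


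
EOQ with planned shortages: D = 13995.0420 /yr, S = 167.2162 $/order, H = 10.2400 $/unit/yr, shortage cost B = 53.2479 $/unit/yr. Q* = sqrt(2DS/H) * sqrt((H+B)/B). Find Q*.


sqrt(2DS/H) = 676.0694
sqrt((H+B)/B) = 1.0919
Q* = 676.0694 * 1.0919 = 738.2195

738.2195 units


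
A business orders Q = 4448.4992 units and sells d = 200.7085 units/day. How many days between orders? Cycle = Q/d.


Cycle = 4448.4992 / 200.7085 = 22.1640

22.1640 days


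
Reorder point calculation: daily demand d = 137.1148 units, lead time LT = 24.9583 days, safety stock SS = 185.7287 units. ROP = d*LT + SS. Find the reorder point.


d*LT = 137.1148 * 24.9583 = 3422.1523
ROP = 3422.1523 + 185.7287 = 3607.8810

3607.8810 units


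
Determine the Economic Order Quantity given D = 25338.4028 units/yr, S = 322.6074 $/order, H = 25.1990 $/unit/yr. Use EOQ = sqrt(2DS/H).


2*D*S = 2 * 25338.4028 * 322.6074 = 16348712.4949
2*D*S/H = 648784.1777
EOQ = sqrt(648784.1777) = 805.4714

805.4714 units


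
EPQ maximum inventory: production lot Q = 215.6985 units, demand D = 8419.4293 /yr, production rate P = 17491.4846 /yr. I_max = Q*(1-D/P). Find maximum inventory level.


D/P = 0.4813
1 - D/P = 0.5187
I_max = 215.6985 * 0.5187 = 111.8732

111.8732 units


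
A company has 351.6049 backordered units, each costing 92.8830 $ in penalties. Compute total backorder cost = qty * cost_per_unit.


Total = 351.6049 * 92.8830 = 32658.1179

32658.1179 $


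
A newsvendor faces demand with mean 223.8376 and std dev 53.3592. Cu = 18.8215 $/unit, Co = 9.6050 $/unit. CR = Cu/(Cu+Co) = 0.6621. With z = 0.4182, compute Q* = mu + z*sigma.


CR = Cu/(Cu+Co) = 18.8215/(18.8215+9.6050) = 0.6621
z = 0.4182
Q* = 223.8376 + 0.4182 * 53.3592 = 246.1524

246.1524 units


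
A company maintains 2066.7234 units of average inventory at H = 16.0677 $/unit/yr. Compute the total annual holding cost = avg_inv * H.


Cost = 2066.7234 * 16.0677 = 33207.4916

33207.4916 $/yr


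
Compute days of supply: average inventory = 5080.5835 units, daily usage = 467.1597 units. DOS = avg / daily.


DOS = 5080.5835 / 467.1597 = 10.8755

10.8755 days


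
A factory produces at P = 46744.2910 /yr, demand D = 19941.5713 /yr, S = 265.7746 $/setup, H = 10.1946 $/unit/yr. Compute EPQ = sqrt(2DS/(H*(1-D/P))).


1 - D/P = 1 - 0.4266 = 0.5734
H*(1-D/P) = 5.8455
2DS = 10599926.2713
EPQ = sqrt(1813353.0479) = 1346.6080

1346.6080 units


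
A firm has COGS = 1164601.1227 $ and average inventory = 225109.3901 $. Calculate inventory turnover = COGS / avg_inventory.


Turnover = 1164601.1227 / 225109.3901 = 5.1735

5.1735


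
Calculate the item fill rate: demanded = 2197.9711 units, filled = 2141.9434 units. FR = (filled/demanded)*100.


FR = 2141.9434 / 2197.9711 * 100 = 97.4509

97.4509%


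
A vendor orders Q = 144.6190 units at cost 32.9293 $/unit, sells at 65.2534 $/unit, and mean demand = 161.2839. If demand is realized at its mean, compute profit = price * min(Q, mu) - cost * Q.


Sales at mu = min(144.6190, 161.2839) = 144.6190
Revenue = 65.2534 * 144.6190 = 9436.8815
Total cost = 32.9293 * 144.6190 = 4762.2024
Profit = 9436.8815 - 4762.2024 = 4674.6790

4674.6790 $


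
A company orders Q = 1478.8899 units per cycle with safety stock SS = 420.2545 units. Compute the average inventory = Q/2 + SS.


Q/2 = 739.4449
Avg = 739.4449 + 420.2545 = 1159.6995

1159.6995 units


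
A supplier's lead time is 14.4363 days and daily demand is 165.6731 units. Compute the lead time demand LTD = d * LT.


LTD = 165.6731 * 14.4363 = 2391.7066

2391.7066 units


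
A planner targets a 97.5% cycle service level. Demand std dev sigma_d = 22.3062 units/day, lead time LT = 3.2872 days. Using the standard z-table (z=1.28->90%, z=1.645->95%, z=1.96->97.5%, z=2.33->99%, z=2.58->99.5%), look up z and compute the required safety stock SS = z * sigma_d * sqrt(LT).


From the table, SL = 97.5% corresponds to z = 1.96
sqrt(LT) = sqrt(3.2872) = 1.8131
SS = 1.96 * 22.3062 * 1.8131 = 79.2674

79.2674 units


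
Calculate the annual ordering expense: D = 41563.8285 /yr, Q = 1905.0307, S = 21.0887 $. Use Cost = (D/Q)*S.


Number of orders = D/Q = 21.8179
Cost = 21.8179 * 21.0887 = 460.1118

460.1118 $/yr


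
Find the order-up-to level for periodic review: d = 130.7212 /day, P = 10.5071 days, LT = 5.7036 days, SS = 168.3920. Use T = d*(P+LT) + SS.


P + LT = 16.2107
d*(P+LT) = 130.7212 * 16.2107 = 2119.0822
T = 2119.0822 + 168.3920 = 2287.4742

2287.4742 units


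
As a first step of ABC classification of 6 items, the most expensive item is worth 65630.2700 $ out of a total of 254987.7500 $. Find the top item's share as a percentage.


Top item = 65630.2700
Total = 254987.7500
Percentage = 65630.2700 / 254987.7500 * 100 = 25.7386

25.7386%


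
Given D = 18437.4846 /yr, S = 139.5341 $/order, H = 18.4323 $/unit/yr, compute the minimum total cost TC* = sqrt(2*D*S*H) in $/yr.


2*D*S*H = 94840001.4684
TC* = sqrt(94840001.4684) = 9738.5831

9738.5831 $/yr


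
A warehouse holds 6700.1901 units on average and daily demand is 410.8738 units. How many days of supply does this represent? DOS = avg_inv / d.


DOS = 6700.1901 / 410.8738 = 16.3072

16.3072 days


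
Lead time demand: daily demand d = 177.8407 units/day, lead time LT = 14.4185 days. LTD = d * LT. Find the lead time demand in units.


LTD = 177.8407 * 14.4185 = 2564.1961

2564.1961 units


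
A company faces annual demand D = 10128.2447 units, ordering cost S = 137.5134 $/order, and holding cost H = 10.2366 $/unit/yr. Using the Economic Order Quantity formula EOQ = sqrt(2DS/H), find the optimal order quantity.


2*D*S = 2 * 10128.2447 * 137.5134 = 2785538.7295
2*D*S/H = 272115.6174
EOQ = sqrt(272115.6174) = 521.6470

521.6470 units


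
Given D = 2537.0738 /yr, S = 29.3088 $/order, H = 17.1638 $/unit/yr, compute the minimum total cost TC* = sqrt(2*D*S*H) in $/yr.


2*D*S*H = 2552551.8857
TC* = sqrt(2552551.8857) = 1597.6708

1597.6708 $/yr


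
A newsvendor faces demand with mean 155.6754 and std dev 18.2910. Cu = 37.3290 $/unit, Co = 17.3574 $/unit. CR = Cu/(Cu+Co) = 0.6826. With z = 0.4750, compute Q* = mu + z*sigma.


CR = Cu/(Cu+Co) = 37.3290/(37.3290+17.3574) = 0.6826
z = 0.4750
Q* = 155.6754 + 0.4750 * 18.2910 = 164.3636

164.3636 units


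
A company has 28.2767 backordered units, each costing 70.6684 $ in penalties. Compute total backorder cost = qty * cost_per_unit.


Total = 28.2767 * 70.6684 = 1998.2691

1998.2691 $


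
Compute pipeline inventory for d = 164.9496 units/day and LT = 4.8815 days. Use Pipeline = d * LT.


Pipeline = 164.9496 * 4.8815 = 805.2015

805.2015 units


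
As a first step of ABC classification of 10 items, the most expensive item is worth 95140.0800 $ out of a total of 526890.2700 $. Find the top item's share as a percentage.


Top item = 95140.0800
Total = 526890.2700
Percentage = 95140.0800 / 526890.2700 * 100 = 18.0569

18.0569%


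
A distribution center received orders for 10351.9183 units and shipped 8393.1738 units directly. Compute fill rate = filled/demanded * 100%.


FR = 8393.1738 / 10351.9183 * 100 = 81.0784

81.0784%


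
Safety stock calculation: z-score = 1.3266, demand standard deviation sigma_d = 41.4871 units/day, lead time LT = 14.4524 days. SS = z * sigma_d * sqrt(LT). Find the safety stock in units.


sqrt(LT) = sqrt(14.4524) = 3.8016
SS = 1.3266 * 41.4871 * 3.8016 = 209.2296

209.2296 units


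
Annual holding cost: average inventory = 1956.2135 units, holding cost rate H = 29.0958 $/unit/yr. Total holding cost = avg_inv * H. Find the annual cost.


Cost = 1956.2135 * 29.0958 = 56917.5968

56917.5968 $/yr


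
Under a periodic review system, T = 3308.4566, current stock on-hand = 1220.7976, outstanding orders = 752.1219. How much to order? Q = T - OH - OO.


Inventory position = OH + OO = 1220.7976 + 752.1219 = 1972.9195
Q = 3308.4566 - 1972.9195 = 1335.5371

1335.5371 units


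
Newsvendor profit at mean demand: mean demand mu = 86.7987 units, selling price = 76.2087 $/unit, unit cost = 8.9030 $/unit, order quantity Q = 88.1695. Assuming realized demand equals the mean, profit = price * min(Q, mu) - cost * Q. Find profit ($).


Sales at mu = min(88.1695, 86.7987) = 86.7987
Revenue = 76.2087 * 86.7987 = 6614.8161
Total cost = 8.9030 * 88.1695 = 784.9731
Profit = 6614.8161 - 784.9731 = 5829.8430

5829.8430 $


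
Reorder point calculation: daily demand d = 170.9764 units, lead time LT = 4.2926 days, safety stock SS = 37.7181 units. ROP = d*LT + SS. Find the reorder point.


d*LT = 170.9764 * 4.2926 = 733.9333
ROP = 733.9333 + 37.7181 = 771.6514

771.6514 units


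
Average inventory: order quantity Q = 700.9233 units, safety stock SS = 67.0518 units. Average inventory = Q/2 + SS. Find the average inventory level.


Q/2 = 350.4617
Avg = 350.4617 + 67.0518 = 417.5135

417.5135 units


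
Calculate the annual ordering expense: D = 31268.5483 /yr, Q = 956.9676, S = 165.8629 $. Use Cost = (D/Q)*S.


Number of orders = D/Q = 32.6746
Cost = 32.6746 * 165.8629 = 5419.5065

5419.5065 $/yr


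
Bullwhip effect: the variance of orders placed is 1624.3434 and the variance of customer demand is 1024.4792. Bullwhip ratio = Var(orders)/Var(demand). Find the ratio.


BW = 1624.3434 / 1024.4792 = 1.5855

1.5855


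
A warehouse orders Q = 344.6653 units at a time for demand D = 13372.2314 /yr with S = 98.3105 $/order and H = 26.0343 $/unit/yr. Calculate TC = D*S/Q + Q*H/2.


Ordering cost = D*S/Q = 3814.2243
Holding cost = Q*H/2 = 4486.5599
TC = 3814.2243 + 4486.5599 = 8300.7842

8300.7842 $/yr


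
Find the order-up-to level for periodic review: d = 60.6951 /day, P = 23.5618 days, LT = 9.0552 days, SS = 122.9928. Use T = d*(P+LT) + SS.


P + LT = 32.6170
d*(P+LT) = 60.6951 * 32.6170 = 1979.6921
T = 1979.6921 + 122.9928 = 2102.6849

2102.6849 units


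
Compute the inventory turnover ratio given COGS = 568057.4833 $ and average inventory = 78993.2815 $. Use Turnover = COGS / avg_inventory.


Turnover = 568057.4833 / 78993.2815 = 7.1912

7.1912


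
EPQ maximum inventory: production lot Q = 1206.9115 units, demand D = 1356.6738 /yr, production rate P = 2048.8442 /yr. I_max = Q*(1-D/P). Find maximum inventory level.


D/P = 0.6622
1 - D/P = 0.3378
I_max = 1206.9115 * 0.3378 = 407.7364

407.7364 units


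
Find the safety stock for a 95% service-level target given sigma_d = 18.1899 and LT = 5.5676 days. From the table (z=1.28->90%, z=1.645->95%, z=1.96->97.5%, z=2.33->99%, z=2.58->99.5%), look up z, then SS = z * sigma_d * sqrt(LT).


From the table, SL = 95% corresponds to z = 1.645
sqrt(LT) = sqrt(5.5676) = 2.3596
SS = 1.645 * 18.1899 * 2.3596 = 70.6041

70.6041 units


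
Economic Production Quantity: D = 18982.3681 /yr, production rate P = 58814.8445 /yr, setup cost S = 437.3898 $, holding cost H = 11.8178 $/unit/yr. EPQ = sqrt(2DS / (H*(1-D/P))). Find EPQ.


1 - D/P = 1 - 0.3227 = 0.6773
H*(1-D/P) = 8.0036
2DS = 16605388.3736
EPQ = sqrt(2074732.2000) = 1440.3931

1440.3931 units


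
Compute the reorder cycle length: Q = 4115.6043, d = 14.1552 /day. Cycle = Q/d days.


Cycle = 4115.6043 / 14.1552 = 290.7486

290.7486 days


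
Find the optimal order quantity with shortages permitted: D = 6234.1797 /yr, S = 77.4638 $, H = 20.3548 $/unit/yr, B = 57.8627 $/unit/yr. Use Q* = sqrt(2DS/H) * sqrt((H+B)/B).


sqrt(2DS/H) = 217.8315
sqrt((H+B)/B) = 1.1627
Q* = 217.8315 * 1.1627 = 253.2639

253.2639 units


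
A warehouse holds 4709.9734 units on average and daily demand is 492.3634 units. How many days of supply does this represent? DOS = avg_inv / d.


DOS = 4709.9734 / 492.3634 = 9.5661

9.5661 days


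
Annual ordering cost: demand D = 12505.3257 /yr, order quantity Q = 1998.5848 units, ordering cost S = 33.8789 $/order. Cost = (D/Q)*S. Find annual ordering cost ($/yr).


Number of orders = D/Q = 6.2571
Cost = 6.2571 * 33.8789 = 211.9833

211.9833 $/yr


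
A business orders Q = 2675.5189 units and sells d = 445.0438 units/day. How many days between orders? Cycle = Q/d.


Cycle = 2675.5189 / 445.0438 = 6.0118

6.0118 days


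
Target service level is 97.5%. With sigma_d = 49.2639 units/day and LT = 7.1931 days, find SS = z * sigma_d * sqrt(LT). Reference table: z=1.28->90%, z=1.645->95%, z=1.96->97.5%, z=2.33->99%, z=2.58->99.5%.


From the table, SL = 97.5% corresponds to z = 1.96
sqrt(LT) = sqrt(7.1931) = 2.6820
SS = 1.96 * 49.2639 * 2.6820 = 258.9661

258.9661 units


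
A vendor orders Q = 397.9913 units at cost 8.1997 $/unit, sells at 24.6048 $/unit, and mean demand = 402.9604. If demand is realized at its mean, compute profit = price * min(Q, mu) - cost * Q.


Sales at mu = min(397.9913, 402.9604) = 397.9913
Revenue = 24.6048 * 397.9913 = 9792.4963
Total cost = 8.1997 * 397.9913 = 3263.4093
Profit = 9792.4963 - 3263.4093 = 6529.0871

6529.0871 $


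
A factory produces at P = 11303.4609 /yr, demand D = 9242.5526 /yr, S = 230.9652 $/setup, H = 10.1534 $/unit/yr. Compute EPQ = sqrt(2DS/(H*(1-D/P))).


1 - D/P = 1 - 0.8177 = 0.1823
H*(1-D/P) = 1.8512
2DS = 4269416.0195
EPQ = sqrt(2306267.8642) = 1518.6401

1518.6401 units


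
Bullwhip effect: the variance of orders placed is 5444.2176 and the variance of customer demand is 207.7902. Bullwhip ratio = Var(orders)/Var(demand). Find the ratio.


BW = 5444.2176 / 207.7902 = 26.2006

26.2006


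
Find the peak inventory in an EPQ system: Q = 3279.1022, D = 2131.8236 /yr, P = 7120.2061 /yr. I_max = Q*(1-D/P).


D/P = 0.2994
1 - D/P = 0.7006
I_max = 3279.1022 * 0.7006 = 2297.3234

2297.3234 units


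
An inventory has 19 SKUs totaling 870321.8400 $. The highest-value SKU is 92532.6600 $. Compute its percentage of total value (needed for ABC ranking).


Top item = 92532.6600
Total = 870321.8400
Percentage = 92532.6600 / 870321.8400 * 100 = 10.6320

10.6320%


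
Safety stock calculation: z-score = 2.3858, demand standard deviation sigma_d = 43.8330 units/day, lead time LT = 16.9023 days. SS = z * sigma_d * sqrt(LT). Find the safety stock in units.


sqrt(LT) = sqrt(16.9023) = 4.1112
SS = 2.3858 * 43.8330 * 4.1112 = 429.9403

429.9403 units


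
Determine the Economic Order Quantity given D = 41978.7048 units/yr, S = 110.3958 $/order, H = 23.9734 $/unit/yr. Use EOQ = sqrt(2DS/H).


2*D*S = 2 * 41978.7048 * 110.3958 = 9268545.3987
2*D*S/H = 386617.8931
EOQ = sqrt(386617.8931) = 621.7861

621.7861 units


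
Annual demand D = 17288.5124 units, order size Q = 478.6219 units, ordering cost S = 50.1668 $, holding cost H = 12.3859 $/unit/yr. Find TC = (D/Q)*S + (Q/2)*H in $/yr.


Ordering cost = D*S/Q = 1812.0971
Holding cost = Q*H/2 = 2964.0815
TC = 1812.0971 + 2964.0815 = 4776.1786

4776.1786 $/yr


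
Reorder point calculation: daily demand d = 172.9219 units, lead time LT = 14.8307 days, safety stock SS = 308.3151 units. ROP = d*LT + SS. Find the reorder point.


d*LT = 172.9219 * 14.8307 = 2564.5528
ROP = 2564.5528 + 308.3151 = 2872.8679

2872.8679 units


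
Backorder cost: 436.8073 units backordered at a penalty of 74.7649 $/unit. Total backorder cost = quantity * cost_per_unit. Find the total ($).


Total = 436.8073 * 74.7649 = 32657.8541

32657.8541 $


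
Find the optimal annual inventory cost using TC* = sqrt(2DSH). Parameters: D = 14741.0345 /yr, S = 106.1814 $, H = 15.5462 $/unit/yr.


2*D*S*H = 48666560.7685
TC* = sqrt(48666560.7685) = 6976.1423

6976.1423 $/yr


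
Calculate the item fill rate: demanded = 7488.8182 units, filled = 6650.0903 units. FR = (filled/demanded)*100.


FR = 6650.0903 / 7488.8182 * 100 = 88.8003

88.8003%


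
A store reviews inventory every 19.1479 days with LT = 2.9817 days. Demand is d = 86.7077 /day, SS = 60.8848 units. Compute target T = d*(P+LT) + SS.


P + LT = 22.1296
d*(P+LT) = 86.7077 * 22.1296 = 1918.8067
T = 1918.8067 + 60.8848 = 1979.6915

1979.6915 units


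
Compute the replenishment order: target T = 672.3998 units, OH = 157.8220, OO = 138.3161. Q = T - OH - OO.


Inventory position = OH + OO = 157.8220 + 138.3161 = 296.1381
Q = 672.3998 - 296.1381 = 376.2617

376.2617 units


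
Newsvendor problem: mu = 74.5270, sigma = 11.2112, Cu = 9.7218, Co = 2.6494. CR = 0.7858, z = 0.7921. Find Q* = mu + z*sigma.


CR = Cu/(Cu+Co) = 9.7218/(9.7218+2.6494) = 0.7858
z = 0.7921
Q* = 74.5270 + 0.7921 * 11.2112 = 83.4074

83.4074 units


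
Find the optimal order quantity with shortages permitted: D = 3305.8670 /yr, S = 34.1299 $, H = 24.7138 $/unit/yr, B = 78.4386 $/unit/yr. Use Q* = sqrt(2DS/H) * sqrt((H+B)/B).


sqrt(2DS/H) = 95.5554
sqrt((H+B)/B) = 1.1468
Q* = 95.5554 * 1.1468 = 109.5797

109.5797 units


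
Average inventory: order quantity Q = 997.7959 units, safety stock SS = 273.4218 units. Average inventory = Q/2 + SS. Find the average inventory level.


Q/2 = 498.8979
Avg = 498.8979 + 273.4218 = 772.3197

772.3197 units


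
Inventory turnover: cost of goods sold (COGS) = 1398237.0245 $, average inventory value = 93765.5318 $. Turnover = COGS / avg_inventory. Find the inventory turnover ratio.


Turnover = 1398237.0245 / 93765.5318 = 14.9121

14.9121


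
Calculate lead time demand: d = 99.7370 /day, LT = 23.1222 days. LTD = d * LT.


LTD = 99.7370 * 23.1222 = 2306.1389

2306.1389 units


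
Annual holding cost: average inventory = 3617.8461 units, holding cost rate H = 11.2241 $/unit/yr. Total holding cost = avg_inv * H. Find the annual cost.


Cost = 3617.8461 * 11.2241 = 40607.0664

40607.0664 $/yr


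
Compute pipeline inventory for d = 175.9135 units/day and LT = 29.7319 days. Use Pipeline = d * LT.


Pipeline = 175.9135 * 29.7319 = 5230.2426

5230.2426 units


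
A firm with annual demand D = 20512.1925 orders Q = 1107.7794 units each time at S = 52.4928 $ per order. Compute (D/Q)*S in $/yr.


Number of orders = D/Q = 18.5165
Cost = 18.5165 * 52.4928 = 971.9827

971.9827 $/yr


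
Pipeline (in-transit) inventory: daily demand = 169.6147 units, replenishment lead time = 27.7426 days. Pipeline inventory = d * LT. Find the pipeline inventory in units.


Pipeline = 169.6147 * 27.7426 = 4705.5528

4705.5528 units


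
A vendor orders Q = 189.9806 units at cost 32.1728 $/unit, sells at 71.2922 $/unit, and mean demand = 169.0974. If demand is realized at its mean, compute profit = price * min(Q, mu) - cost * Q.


Sales at mu = min(189.9806, 169.0974) = 169.0974
Revenue = 71.2922 * 169.0974 = 12055.3257
Total cost = 32.1728 * 189.9806 = 6112.2078
Profit = 12055.3257 - 6112.2078 = 5943.1178

5943.1178 $


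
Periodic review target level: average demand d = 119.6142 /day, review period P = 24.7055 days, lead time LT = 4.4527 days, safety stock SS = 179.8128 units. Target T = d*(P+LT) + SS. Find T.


P + LT = 29.1582
d*(P+LT) = 119.6142 * 29.1582 = 3487.7348
T = 3487.7348 + 179.8128 = 3667.5476

3667.5476 units


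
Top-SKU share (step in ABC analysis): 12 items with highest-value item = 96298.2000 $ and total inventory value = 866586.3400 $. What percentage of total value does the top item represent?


Top item = 96298.2000
Total = 866586.3400
Percentage = 96298.2000 / 866586.3400 * 100 = 11.1124

11.1124%


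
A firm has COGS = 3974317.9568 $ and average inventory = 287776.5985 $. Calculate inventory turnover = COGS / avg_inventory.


Turnover = 3974317.9568 / 287776.5985 = 13.8104

13.8104


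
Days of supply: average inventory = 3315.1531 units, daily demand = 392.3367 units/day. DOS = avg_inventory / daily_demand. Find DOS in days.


DOS = 3315.1531 / 392.3367 = 8.4498

8.4498 days


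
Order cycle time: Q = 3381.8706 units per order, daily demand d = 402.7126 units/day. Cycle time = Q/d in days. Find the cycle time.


Cycle = 3381.8706 / 402.7126 = 8.3977

8.3977 days


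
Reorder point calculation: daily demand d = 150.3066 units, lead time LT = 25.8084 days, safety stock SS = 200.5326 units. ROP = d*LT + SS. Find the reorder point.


d*LT = 150.3066 * 25.8084 = 3879.1729
ROP = 3879.1729 + 200.5326 = 4079.7055

4079.7055 units
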